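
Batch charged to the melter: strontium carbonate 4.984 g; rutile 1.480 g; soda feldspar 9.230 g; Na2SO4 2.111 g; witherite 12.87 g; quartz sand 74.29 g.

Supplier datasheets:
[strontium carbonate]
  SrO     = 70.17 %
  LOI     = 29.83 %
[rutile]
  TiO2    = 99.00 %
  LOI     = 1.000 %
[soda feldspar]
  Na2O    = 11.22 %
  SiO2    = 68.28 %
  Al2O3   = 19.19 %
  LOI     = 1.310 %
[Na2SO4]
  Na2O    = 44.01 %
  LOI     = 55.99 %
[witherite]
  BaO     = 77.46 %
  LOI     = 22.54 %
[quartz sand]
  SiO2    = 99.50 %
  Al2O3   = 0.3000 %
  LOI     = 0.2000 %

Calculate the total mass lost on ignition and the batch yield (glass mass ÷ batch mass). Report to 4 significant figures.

LOI loss = 5.854 g; glass = 99.11 g; yield = 94.42%

Full float precision is held in all steps — intermediates appear rounded to four significant digits — each reported number carries a single rounding — all derived quantities are rebuilt from the weighed amounts on 99.11 g of glass in full precision (net glass mass, yield, the totals, six oxide percentages, LOI) as quoted within problem or answer.
LOI of each material in turn:
  strontium carbonate: 4.984 × 0.2983 = 1.487 g
  rutile: 1.480 × 0.01000 = 0.01480 g
  soda feldspar: 9.230 × 0.01310 = 0.1209 g
  Na2SO4: 2.111 × 0.5599 = 1.182 g
  witherite: 12.87 × 0.2254 = 2.901 g
  quartz sand: 74.29 × 0.002000 = 0.1486 g
Total LOI = 5.854 g
Glass = batch − LOI = 105.0 − 5.854 = 99.11 g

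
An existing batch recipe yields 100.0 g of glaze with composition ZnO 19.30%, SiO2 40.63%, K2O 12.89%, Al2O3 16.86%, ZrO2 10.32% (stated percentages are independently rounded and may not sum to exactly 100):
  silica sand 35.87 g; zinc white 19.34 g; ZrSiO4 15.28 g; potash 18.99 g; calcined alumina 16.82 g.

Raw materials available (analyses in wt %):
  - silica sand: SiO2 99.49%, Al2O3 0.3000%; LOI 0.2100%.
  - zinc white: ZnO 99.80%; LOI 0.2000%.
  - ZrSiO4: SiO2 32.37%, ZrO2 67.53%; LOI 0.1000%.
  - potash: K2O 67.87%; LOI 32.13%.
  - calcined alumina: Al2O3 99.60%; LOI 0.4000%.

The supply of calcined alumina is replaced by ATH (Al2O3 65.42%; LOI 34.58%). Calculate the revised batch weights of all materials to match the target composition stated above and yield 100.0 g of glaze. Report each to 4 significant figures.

Revised batch per 100.0 g glaze:
  silica sand: 35.87 g
  zinc white: 19.34 g
  ZrSiO4: 15.28 g
  potash: 18.99 g
  ATH: 25.61 g
Total batch = 115.1 g; LOI loss = 15.09 g

The intermediate values are shown rounded off to 4 significant digits on the page; all internal work keeps full precision in every operation; each reported value takes exactly one rounding — derived quantities are recomputed at full precision (the yield, LOI, totals, glass mass, five oxide percentages) from the batch weights on 100.0 g of glass as set out in the problem or the answer.
Target oxide masses per 100.0 g glaze:
  ZnO: 19.30% × 100.0 = 19.30 g
  SiO2: 40.63% × 100.0 = 40.63 g
  K2O: 12.89% × 100.0 = 12.89 g
  Al2O3: 16.86% × 100.0 = 16.86 g
  ZrO2: 10.32% × 100.0 = 10.32 g
Mass-balance tally per oxide applying the batch weights above, on the stated basis (each sum matches its target mass once rounding is allowed for):
  ZnO: 19.34·0.9980 = 19.30 g (target 19.30 g)
  SiO2: 35.87·0.9949 + 15.28·0.3237 = 40.63 g (target 40.63 g)
  K2O: 18.99·0.6787 = 12.89 g (target 12.89 g)
  Al2O3: 35.87·0.003000 + 25.61·0.6542 = 16.86 g (target 16.86 g)
  ZrO2: 15.28·0.6753 = 10.32 g (target 10.32 g)
The glass-mass cross-check: total batch − LOI = 100.0 g (oxide target masses add up to 100.0 g; against the stated basis, 100.0 g — any gap is answer rounding).
Batch total: Σ batch = 115.1 g; ignition loss, Σ(batch × LOI) = 15.09 g; yield: glass divided by total = 86.89%.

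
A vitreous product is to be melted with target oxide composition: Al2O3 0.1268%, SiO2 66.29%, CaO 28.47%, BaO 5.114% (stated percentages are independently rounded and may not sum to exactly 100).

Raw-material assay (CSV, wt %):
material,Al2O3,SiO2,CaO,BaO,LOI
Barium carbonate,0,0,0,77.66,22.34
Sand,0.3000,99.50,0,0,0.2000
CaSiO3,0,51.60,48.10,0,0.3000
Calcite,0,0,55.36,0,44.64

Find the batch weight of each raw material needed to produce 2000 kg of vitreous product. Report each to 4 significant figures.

The whole derivation maintains full precision throughout; in-progress results are displayed rounded to 4 significant figures as written. Exactly one rounding is applied to every reported result. All derived quantities are carried at full precision (net glass mass, ignition loss, the yield, totals, four oxide percentages) using the weight values per 2000 kg of glass as written in the problem or answer text.
Target oxide masses per 2000 kg vitreous product:
  Al2O3: 0.1268% × 2000 = 2.536 kg
  SiO2: 66.29% × 2000 = 1326 kg
  CaO: 28.47% × 2000 = 569.4 kg
  BaO: 5.114% × 2000 = 102.3 kg
Oxide-by-oxide audit with the batch weights as given, versus the basis set out (sums match the target masses within answer rounding):
  Al2O3: 845.3·0.003000 = 2.536 kg (target 2.536 kg)
  SiO2: 845.3·0.9950 + 939.3·0.5160 = 1326 kg (target 1326 kg)
  CaO: 939.3·0.4810 + 212.4·0.5536 = 569.4 kg (target 569.4 kg)
  BaO: 131.7·0.7766 = 102.3 kg (target 102.3 kg)
The glass-mass cross-check: batch total minus LOI = 2000 kg (targets for the oxides total 2000 kg; with the basis standing at 2000 kg — a pure rounding effect).
Total batch = Σ batch = 2129 kg; loss to ignition Σ batch·LOI = 128.7 kg; glass ÷ batch gives a yield of 93.95%.

Batch per 2000 kg vitreous product:
  Barium carbonate: 131.7 kg
  Sand: 845.3 kg
  CaSiO3: 939.3 kg
  Calcite: 212.4 kg
Total batch = 2129 kg; LOI loss = 128.7 kg; yield = 93.95%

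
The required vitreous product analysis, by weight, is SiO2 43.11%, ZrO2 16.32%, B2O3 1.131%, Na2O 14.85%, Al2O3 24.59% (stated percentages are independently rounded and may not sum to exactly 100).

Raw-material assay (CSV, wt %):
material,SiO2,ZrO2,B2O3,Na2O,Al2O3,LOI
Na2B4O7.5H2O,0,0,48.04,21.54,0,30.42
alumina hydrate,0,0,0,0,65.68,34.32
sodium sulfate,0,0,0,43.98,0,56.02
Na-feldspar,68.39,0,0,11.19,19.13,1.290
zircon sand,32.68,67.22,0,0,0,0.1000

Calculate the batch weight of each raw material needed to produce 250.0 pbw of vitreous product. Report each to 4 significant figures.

Intermediates appear rounded to 4 significant figures on the page. All arithmetic carries full float precision through every step — each reported result takes exactly one rounding — all derived quantities, including five oxide percentages, glass mass, ignition loss, the totals, yield, are rebuilt using the weight values per 250.0 pbw of glass at exact precision, as set out in the problem or answer text.
Oxide-by-oxide targets in 250.0 pbw vitreous product:
  SiO2: 43.11% × 250.0 = 107.8 pbw
  ZrO2: 16.32% × 250.0 = 40.80 pbw
  B2O3: 1.131% × 250.0 = 2.828 pbw
  Na2O: 14.85% × 250.0 = 37.12 pbw
  Al2O3: 24.59% × 250.0 = 61.48 pbw
Per-oxide balance check with the batch weights as given, against the basis in use (sum by sum, the targets are met exact up to rounding of places):
  SiO2: 128.6·0.6839 + 60.70·0.3268 = 107.8 pbw (target 107.8 pbw)
  ZrO2: 60.70·0.6722 = 40.80 pbw (target 40.80 pbw)
  B2O3: 5.886·0.4804 = 2.828 pbw (target 2.828 pbw)
  Na2O: 5.886·0.2154 + 48.81·0.4398 + 128.6·0.1119 = 37.12 pbw (target 37.12 pbw)
  Al2O3: 56.15·0.6568 + 128.6·0.1913 = 61.48 pbw (target 61.48 pbw)
Glass-mass sanity pass: the batch minus its LOI: 250.0 pbw (the Σ of target masses is 250.0 pbw; with the basis standing at 250.0 pbw — deltas are rounding alone).
Whole-batch sum: Σ batch = 300.1 pbw; LOI removed, Σ of batch·LOI: 50.12 pbw; the yield ratio, glass ÷ batch: 83.30%.

Batch per 250.0 pbw vitreous product:
  Na2B4O7.5H2O: 5.886 pbw
  alumina hydrate: 56.15 pbw
  sodium sulfate: 48.81 pbw
  Na-feldspar: 128.6 pbw
  zircon sand: 60.70 pbw
Total batch = 300.1 pbw; LOI loss = 50.12 pbw; yield = 83.30%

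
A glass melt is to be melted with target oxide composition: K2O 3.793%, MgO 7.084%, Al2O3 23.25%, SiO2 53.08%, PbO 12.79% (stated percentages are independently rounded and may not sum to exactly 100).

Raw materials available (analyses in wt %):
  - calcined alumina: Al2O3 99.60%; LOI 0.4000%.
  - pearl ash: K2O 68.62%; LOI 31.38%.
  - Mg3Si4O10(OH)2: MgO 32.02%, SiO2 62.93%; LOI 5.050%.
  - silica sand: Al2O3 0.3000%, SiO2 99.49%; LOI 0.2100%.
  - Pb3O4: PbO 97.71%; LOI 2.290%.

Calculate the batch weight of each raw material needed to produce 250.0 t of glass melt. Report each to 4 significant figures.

Batch per 250.0 t glass melt:
  calcined alumina: 58.06 t
  pearl ash: 13.82 t
  Mg3Si4O10(OH)2: 55.31 t
  silica sand: 98.40 t
  Pb3O4: 32.72 t
Total batch = 258.3 t; LOI loss = 8.318 t; yield = 96.78%

Working values are displayed, rounded to 4 significant figures, in the printout; all internal work runs at full float precision at all times — every reported value carries a single rounding; the derived quantities, which include the totals, net glass mass, yield, LOI, five oxide percentages, are rebuilt in full float precision, as they appear in the problem or the answer, from the batch weights on 250.0 t of glass.
Per-oxide target masses for 250.0 t glass melt:
  K2O: 3.793% × 250.0 = 9.482 t
  MgO: 7.084% × 250.0 = 17.71 t
  Al2O3: 23.25% × 250.0 = 58.12 t
  SiO2: 53.08% × 250.0 = 132.7 t
  PbO: 12.79% × 250.0 = 31.98 t
Per-oxide balance check per the reported batch figures, per the basis as stated (delivered sums recover each target net of answer rounding effects):
  K2O: 13.82·0.6862 = 9.483 t (target 9.482 t)
  MgO: 55.31·0.3202 = 17.71 t (target 17.71 t)
  Al2O3: 58.06·0.9960 + 98.40·0.003000 = 58.12 t (target 58.12 t)
  SiO2: 55.31·0.6293 + 98.40·0.9949 = 132.7 t (target 132.7 t)
  PbO: 32.72·0.9771 = 31.97 t (target 31.98 t)
Glass-mass sanity pass: batch total minus LOI = 250.0 t (the Σ of target masses is 250.0 t; against the stated basis, 250.0 t — a pure rounding effect).
Batch grand total — Σ batch = 258.3 t; the LOI term Σ batch·LOI equals 8.318 t; yield: glass divided by total = 96.78%.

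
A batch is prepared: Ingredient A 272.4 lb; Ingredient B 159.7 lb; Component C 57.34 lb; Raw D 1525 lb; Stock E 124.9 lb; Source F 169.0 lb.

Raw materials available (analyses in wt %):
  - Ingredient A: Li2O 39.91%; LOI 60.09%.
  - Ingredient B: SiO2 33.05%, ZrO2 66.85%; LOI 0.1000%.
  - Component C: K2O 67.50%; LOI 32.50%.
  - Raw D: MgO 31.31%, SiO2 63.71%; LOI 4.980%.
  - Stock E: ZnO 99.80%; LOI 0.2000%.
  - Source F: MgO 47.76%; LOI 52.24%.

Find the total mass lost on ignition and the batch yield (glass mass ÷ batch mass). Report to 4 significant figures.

All internal work runs at full precision at all times. Working values are shown, with 4-significant-digit rounding, when written out; a single rounding completes every reported figure — all derived quantities (the totals, LOI, net glass mass, the yield, six oxide percentages) are rebuilt at exact precision from the weighed amounts for 1961 lb of glass, as set out in either problem or answer.
LOI of each material in turn:
  Ingredient A: 272.4 × 0.6009 = 163.7 lb
  Ingredient B: 159.7 × 0.001000 = 0.1597 lb
  Component C: 57.34 × 0.3250 = 18.64 lb
  Raw D: 1525 × 0.04980 = 75.94 lb
  Stock E: 124.9 × 0.002000 = 0.2498 lb
  Source F: 169.0 × 0.5224 = 88.29 lb
Total LOI = 347.0 lb
Glass = batch − LOI = 2308 − 347.0 = 1961 lb

LOI loss = 347.0 lb; glass = 1961 lb; yield = 84.97%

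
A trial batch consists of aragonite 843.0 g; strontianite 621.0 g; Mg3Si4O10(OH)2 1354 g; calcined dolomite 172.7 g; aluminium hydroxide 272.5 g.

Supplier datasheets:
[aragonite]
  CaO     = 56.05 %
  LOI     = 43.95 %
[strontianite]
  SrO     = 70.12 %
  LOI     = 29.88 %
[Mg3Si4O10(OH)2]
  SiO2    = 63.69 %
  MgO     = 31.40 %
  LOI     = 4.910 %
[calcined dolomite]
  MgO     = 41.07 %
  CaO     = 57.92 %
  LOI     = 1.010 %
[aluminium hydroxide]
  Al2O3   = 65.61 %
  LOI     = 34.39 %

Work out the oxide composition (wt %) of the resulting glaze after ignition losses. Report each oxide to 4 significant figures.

Glass mass = 2545 g (batch 3263 − LOI 718.0).
Composition: SiO2 33.88%, MgO 19.49%, SrO 17.11%, Al2O3 7.024%, CaO 22.49%

Intermediates are displayed (rounded to 4 significant figures) at each printed step — full float precision is maintained in every operation. Every reported value takes a single rounding. All derived quantities, including net glass mass, totals, the five compositions, LOI, the yield, are carried starting from the weights for 2545 g of glass at full float precision as set out in the question or the answer.
Oxide-by-oxide delivered mass:
  SiO2: 1354·0.6369 = 862.4 g
  MgO: 1354·0.3140 + 172.7·0.4107 = 496.1 g
  SrO: 621.0·0.7012 = 435.4 g
  Al2O3: 272.5·0.6561 = 178.8 g
  CaO: 843.0·0.5605 + 172.7·0.5792 = 572.5 g
LOI: 843.0·0.4395 + 621.0·0.2988 + 1354·0.04910 + 172.7·0.01010 + 272.5·0.3439 = 718.0 g
The glass mass, total less LOI, = 3263 − 718.0 = 2545 g (matching Σ of the oxides)
percent share: oxide ÷ glass, ×100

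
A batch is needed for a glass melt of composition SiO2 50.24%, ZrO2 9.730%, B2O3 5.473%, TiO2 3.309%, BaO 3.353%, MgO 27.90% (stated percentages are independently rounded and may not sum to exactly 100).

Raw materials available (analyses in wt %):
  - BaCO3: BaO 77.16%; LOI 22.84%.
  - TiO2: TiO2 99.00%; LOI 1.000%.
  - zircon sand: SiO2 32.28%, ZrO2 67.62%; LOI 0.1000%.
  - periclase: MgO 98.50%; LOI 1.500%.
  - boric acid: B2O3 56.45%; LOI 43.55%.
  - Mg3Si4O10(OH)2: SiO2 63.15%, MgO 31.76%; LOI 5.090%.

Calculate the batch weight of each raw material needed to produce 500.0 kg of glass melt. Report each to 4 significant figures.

Batch per 500.0 kg glass melt:
  BaCO3: 21.73 kg
  TiO2: 16.71 kg
  zircon sand: 71.95 kg
  periclase: 25.22 kg
  boric acid: 48.48 kg
  Mg3Si4O10(OH)2: 361.0 kg
Total batch = 545.1 kg; LOI loss = 45.07 kg; yield = 91.73%

The intermediate values are displayed with 4-significant-figure rounding as written — every computation maintains full precision all the way through; each reported value is rounded once only — the derived quantities (totals, net glass mass, six oxide percentages, ignition loss, the yield) are rebuilt using the weight values on 500.0 kg of glass at exact precision, as given in problem or answer.
Oxide-by-oxide targets in 500.0 kg glass melt:
  SiO2: 50.24% × 500.0 = 251.2 kg
  ZrO2: 9.730% × 500.0 = 48.65 kg
  B2O3: 5.473% × 500.0 = 27.36 kg
  TiO2: 3.309% × 500.0 = 16.55 kg
  BaO: 3.353% × 500.0 = 16.76 kg
  MgO: 27.90% × 500.0 = 139.5 kg
Checking each oxide sum on the weights just shown, against the basis in use (every target is met by its sum up to rounding of the answer):
  SiO2: 71.95·0.3228 + 361.0·0.6315 = 251.2 kg (target 251.2 kg)
  ZrO2: 71.95·0.6762 = 48.65 kg (target 48.65 kg)
  B2O3: 48.48·0.5645 = 27.37 kg (target 27.36 kg)
  TiO2: 16.71·0.9900 = 16.54 kg (target 16.55 kg)
  BaO: 21.73·0.7716 = 16.77 kg (target 16.76 kg)
  MgO: 25.22·0.9850 + 361.0·0.3176 = 139.5 kg (target 139.5 kg)
Auditing the glass mass value: whole batch net of LOI = 500.0 kg (targets for the oxides total 500.0 kg; with the basis standing at 500.0 kg — gaps are rounding artifacts).
Adding the batch up: Σ batch = 545.1 kg; Σ batch·LOI gives LOI loss = 45.07 kg; as yield: glass ÷ batch → 91.73%.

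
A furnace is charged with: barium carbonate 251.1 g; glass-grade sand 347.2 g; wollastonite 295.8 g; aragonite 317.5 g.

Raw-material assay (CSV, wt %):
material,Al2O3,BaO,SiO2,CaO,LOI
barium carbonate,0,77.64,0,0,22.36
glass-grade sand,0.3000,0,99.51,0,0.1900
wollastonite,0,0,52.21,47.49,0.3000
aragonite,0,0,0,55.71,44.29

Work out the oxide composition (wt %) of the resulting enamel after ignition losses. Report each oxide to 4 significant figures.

Each numeric step maintains full float precision through every step — working values are displayed, rounded to 4 significant figures, across the worked steps; each reported number is rounded a single time. Derived quantities, which include glass mass, yield, the totals, LOI, the four compositions, are rebuilt at full precision, exactly as printed in either problem or answer, from the weighed amounts per 1013 g of glass.
Oxide masses out of the charge:
  Al2O3: 347.2·0.003000 = 1.042 g
  BaO: 251.1·0.7764 = 195.0 g
  SiO2: 347.2·0.9951 + 295.8·0.5221 = 499.9 g
  CaO: 295.8·0.4749 + 317.5·0.5571 = 317.4 g
LOI: 251.1·0.2236 + 347.2·0.001900 + 295.8·0.003000 + 317.5·0.4429 = 198.3 g
The glass mass, total less LOI, = 1212 − 198.3 = 1013 g (= the summed oxide contributions)
percent by weight: oxide/glass ×100

Glass mass = 1013 g (batch 1212 − LOI 198.3).
Composition: Al2O3 0.1028%, BaO 19.24%, SiO2 49.34%, CaO 31.32%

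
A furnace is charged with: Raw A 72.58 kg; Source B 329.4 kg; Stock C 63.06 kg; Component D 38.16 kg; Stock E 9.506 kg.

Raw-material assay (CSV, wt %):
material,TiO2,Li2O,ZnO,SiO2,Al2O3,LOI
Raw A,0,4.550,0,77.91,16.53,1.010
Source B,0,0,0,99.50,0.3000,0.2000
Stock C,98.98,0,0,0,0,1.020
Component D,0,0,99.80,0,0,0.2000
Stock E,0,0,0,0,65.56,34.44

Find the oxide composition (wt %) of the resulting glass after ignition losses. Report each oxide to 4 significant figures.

Glass mass = 507.3 kg (batch 512.7 − LOI 5.385).
Composition: TiO2 12.30%, Li2O 0.6509%, ZnO 7.507%, SiO2 75.75%, Al2O3 3.788%

Mid-chain values are rounded to four significant figures as shown; each numeric step keeps full float precision in every operation; exactly one rounding goes into every reported number. Derived quantities, which include five oxide percentages, ignition loss, totals, yield, glass mass, are rebuilt at full float precision, as given in the question or the answer, from the batch weights for 507.3 kg of glass.
Delivered oxide masses:
  TiO2: 63.06·0.9898 = 62.42 kg
  Li2O: 72.58·0.04550 = 3.302 kg
  ZnO: 38.16·0.9980 = 38.08 kg
  SiO2: 72.58·0.7791 + 329.4·0.9950 = 384.3 kg
  Al2O3: 72.58·0.1653 + 329.4·0.003000 + 9.506·0.6556 = 19.22 kg
LOI: 72.58·0.01010 + 329.4·0.002000 + 63.06·0.01020 + 38.16·0.002000 + 9.506·0.3444 = 5.385 kg
Net of LOI, the glass mass = 512.7 − 5.385 = 507.3 kg (matching Σ of the oxides)
wt % = oxide mass / glass mass × 100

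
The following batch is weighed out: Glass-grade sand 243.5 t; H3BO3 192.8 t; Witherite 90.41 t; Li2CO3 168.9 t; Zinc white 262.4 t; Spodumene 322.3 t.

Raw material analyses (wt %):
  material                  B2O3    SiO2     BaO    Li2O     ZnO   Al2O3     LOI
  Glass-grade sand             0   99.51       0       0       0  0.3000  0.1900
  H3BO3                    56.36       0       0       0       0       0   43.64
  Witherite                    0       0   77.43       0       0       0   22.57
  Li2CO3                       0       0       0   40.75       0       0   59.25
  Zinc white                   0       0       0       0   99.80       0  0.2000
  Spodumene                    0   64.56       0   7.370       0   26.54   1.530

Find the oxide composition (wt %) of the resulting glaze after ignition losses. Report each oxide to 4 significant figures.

In-progress results are printed with 4-significant-digit rounding between the steps. All arithmetic carries full float precision in all steps. Exactly one rounding goes into each reported number. All derived quantities (the yield, net glass mass, six oxide percentages, the totals, ignition loss) are carried from the weighed amounts on 1070 t of glass in full precision, precisely as stated by either problem or answer.
Oxide masses out of the charge:
  B2O3: 192.8·0.5636 = 108.7 t
  SiO2: 243.5·0.9951 + 322.3·0.6456 = 450.4 t
  BaO: 90.41·0.7743 = 70.00 t
  Li2O: 168.9·0.4075 + 322.3·0.07370 = 92.58 t
  ZnO: 262.4·0.9980 = 261.9 t
  Al2O3: 243.5·0.003000 + 322.3·0.2654 = 86.27 t
LOI: 243.5·0.001900 + 192.8·0.4364 + 90.41·0.2257 + 168.9·0.5925 + 262.4·0.002000 + 322.3·0.01530 = 210.5 t
Glass mass = batch − LOI = 1280 − 210.5 = 1070 t (= Σ oxide masses)
wt % = 100 × oxide mass / glass mass

Glass mass = 1070 t (batch 1280 − LOI 210.5).
Composition: B2O3 10.16%, SiO2 42.10%, BaO 6.544%, Li2O 8.654%, ZnO 24.48%, Al2O3 8.064%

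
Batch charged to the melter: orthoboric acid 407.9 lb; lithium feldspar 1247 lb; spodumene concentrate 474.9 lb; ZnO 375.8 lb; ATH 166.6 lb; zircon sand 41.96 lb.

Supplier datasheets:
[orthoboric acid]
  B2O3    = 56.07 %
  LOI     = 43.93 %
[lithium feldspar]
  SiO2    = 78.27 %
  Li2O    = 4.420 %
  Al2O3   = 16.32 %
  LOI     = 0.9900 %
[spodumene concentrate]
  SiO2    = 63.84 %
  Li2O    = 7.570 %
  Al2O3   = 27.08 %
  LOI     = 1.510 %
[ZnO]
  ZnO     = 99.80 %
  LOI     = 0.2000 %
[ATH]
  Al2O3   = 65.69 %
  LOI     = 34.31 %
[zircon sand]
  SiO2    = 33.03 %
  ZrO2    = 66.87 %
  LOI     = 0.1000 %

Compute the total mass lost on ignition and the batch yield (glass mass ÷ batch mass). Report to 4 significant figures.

The whole derivation keeps full float precision throughout; in-progress results are displayed rounded to four significant figures in the working. A single rounding produces each reported number — the derived quantities (six oxide percentages, the yield, ignition loss, the totals, net glass mass) are recomputed from the batch weights on 2457 lb of glass in exact precision as set out in the problem or answer text.
Material-by-material LOI:
  orthoboric acid: 407.9 × 0.4393 = 179.2 lb
  lithium feldspar: 1247 × 0.009900 = 12.35 lb
  spodumene concentrate: 474.9 × 0.01510 = 7.171 lb
  ZnO: 375.8 × 0.002000 = 0.7516 lb
  ATH: 166.6 × 0.3431 = 57.16 lb
  zircon sand: 41.96 × 0.001000 = 0.04196 lb
Total LOI = 256.7 lb
Glass = batch − LOI = 2714 − 256.7 = 2457 lb

LOI loss = 256.7 lb; glass = 2457 lb; yield = 90.54%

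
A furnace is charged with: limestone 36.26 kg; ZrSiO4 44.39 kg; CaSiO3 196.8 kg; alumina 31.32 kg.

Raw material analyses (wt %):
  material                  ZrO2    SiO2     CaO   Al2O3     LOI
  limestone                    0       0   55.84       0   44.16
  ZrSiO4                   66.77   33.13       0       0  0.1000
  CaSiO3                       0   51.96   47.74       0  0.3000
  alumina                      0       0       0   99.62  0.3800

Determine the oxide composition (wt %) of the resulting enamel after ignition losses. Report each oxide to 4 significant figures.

Working values are shown, rounded to four significant digits, at each printed step — every computation maintains exact precision at all times. Each reported result receives exactly one rounding; derived quantities (net glass mass, ignition loss, the yield, the four compositions, totals) are carried in full float precision using the weight values for 292.0 kg of glass exactly as shown in the question or the answer.
Delivered oxide masses:
  ZrO2: 44.39·0.6677 = 29.64 kg
  SiO2: 44.39·0.3313 + 196.8·0.5196 = 117.0 kg
  CaO: 36.26·0.5584 + 196.8·0.4774 = 114.2 kg
  Al2O3: 31.32·0.9962 = 31.20 kg
LOI: 36.26·0.4416 + 44.39·0.001000 + 196.8·0.003000 + 31.32·0.003800 = 16.77 kg
The glass mass, total less LOI, = 308.8 − 16.77 = 292.0 kg (consistent with Σ oxide mass)
percent by weight: oxide/glass ×100

Glass mass = 292.0 kg (batch 308.8 − LOI 16.77).
Composition: ZrO2 10.15%, SiO2 40.06%, CaO 39.11%, Al2O3 10.69%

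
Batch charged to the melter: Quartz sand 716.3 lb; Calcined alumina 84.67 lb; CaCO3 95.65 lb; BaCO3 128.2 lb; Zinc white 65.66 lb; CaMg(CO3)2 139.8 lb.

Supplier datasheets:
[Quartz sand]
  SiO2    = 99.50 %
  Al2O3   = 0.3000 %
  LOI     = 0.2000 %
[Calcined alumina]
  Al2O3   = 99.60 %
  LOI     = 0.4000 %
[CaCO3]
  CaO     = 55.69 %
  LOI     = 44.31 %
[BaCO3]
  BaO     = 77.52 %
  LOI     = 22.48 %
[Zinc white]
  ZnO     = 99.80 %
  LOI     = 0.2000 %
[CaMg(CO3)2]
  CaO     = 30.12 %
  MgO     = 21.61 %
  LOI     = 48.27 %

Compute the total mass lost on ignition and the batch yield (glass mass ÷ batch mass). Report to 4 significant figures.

LOI loss = 140.6 lb; glass = 1090 lb; yield = 88.57%

Rounding to 4 significant digits governs every in-between result as displayed — all arithmetic carries full float precision from start to finish; each reported figure takes just one rounding; derived quantities (net glass mass, yield, the totals, ignition loss, the six compositions) are carried from the batch weights for 1090 lb of glass in full precision, exactly as shown in the problem or answer text.
Loss on ignition, line by line:
  Quartz sand: 716.3 × 0.002000 = 1.433 lb
  Calcined alumina: 84.67 × 0.004000 = 0.3387 lb
  CaCO3: 95.65 × 0.4431 = 42.38 lb
  BaCO3: 128.2 × 0.2248 = 28.82 lb
  Zinc white: 65.66 × 0.002000 = 0.1313 lb
  CaMg(CO3)2: 139.8 × 0.4827 = 67.48 lb
Total LOI = 140.6 lb
Glass = batch − LOI = 1230 − 140.6 = 1090 lb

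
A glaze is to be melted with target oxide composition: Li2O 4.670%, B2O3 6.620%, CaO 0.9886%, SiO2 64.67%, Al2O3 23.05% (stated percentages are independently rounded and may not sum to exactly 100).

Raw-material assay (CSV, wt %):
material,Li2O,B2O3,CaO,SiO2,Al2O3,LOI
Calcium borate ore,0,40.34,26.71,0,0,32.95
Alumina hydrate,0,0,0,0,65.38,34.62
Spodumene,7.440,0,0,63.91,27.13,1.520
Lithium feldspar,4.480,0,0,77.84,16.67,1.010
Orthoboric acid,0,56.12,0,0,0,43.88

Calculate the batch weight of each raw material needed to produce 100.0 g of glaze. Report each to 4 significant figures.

Batch per 100.0 g glaze:
  Calcium borate ore: 3.701 g
  Alumina hydrate: 8.891 g
  Spodumene: 25.20 g
  Lithium feldspar: 62.39 g
  Orthoboric acid: 9.136 g
Total batch = 109.3 g; LOI loss = 9.320 g; yield = 91.47%

All arithmetic carries full precision at each step. Rounding to 4 significant figures extends to every mid-chain value as displayed — a single rounding finalizes each reported figure — all derived quantities (glass mass, the yield, ignition loss, totals, five oxide percentages) are recomputed at full precision from the weighed amounts for 100.0 g of glass, exactly as shown in the problem or the answer.
The oxide mass targets at 100.0 g glaze:
  Li2O: 4.670% × 100.0 = 4.670 g
  B2O3: 6.620% × 100.0 = 6.620 g
  CaO: 0.9886% × 100.0 = 0.9886 g
  SiO2: 64.67% × 100.0 = 64.67 g
  Al2O3: 23.05% × 100.0 = 23.05 g
Balance tally, oxide-wise, using the reported weights, under the basis named above (sum by sum, the targets are met modulo rounding of the values):
  Li2O: 25.20·0.07440 + 62.39·0.04480 = 4.670 g (target 4.670 g)
  B2O3: 3.701·0.4034 + 9.136·0.5612 = 6.620 g (target 6.620 g)
  CaO: 3.701·0.2671 = 0.9885 g (target 0.9886 g)
  SiO2: 25.20·0.6391 + 62.39·0.7784 = 64.67 g (target 64.67 g)
  Al2O3: 8.891·0.6538 + 25.20·0.2713 + 62.39·0.1667 = 23.05 g (target 23.05 g)
Glass-mass sanity pass: total charge less LOI = 100.0 g (targets for the oxides total 100.0 g; stated basis 100.0 g — gaps are rounding artifacts).
Total batch = Σ batch = 109.3 g; Σ batch·LOI gives LOI loss = 9.320 g; yield: glass divided by total = 91.47%.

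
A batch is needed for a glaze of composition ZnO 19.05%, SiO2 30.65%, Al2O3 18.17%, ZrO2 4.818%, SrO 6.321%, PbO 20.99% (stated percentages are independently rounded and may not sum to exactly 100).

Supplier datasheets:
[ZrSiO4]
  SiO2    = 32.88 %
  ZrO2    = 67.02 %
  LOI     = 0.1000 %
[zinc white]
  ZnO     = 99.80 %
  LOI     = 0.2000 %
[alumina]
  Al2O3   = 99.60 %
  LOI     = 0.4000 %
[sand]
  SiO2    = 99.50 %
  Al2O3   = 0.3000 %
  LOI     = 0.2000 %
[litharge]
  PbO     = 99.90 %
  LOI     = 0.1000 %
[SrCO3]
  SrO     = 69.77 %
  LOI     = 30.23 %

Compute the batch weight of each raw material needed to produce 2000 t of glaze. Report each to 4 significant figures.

Batch per 2000 t glaze:
  ZrSiO4: 143.8 t
  zinc white: 381.8 t
  alumina: 363.1 t
  sand: 568.6 t
  litharge: 420.2 t
  SrCO3: 181.2 t
Total batch = 2059 t; LOI loss = 58.69 t; yield = 97.15%

All internal work holds full float precision at every stage. Mid-chain values are displayed, rounded to four significant figures, within the worked lines — every reported figure is rounded a single time. Derived quantities (LOI, totals, yield, six oxide percentages, glass mass) are re-derived in full float precision from the batch weights on 2000 t of glass as set out in problem or answer.
The oxide mass targets at 2000 t glaze:
  ZnO: 19.05% × 2000 = 381.0 t
  SiO2: 30.65% × 2000 = 613.0 t
  Al2O3: 18.17% × 2000 = 363.4 t
  ZrO2: 4.818% × 2000 = 96.36 t
  SrO: 6.321% × 2000 = 126.4 t
  PbO: 20.99% × 2000 = 419.8 t
A balance pass over the oxides, applying the batch weights above, per the basis as stated (sum by sum, the targets are met exact up to rounding of places):
  ZnO: 381.8·0.9980 = 381.0 t (target 381.0 t)
  SiO2: 143.8·0.3288 + 568.6·0.9950 = 613.0 t (target 613.0 t)
  Al2O3: 363.1·0.9960 + 568.6·0.003000 = 363.4 t (target 363.4 t)
  ZrO2: 143.8·0.6702 = 96.37 t (target 96.36 t)
  SrO: 181.2·0.6977 = 126.4 t (target 126.4 t)
  PbO: 420.2·0.9990 = 419.8 t (target 419.8 t)
Consistency of the glass mass: total batch − LOI = 2000 t (summing oxide targets gives 2000 t; with the basis standing at 2000 t — differing by rounding only).
Adding the batch up: Σ batch = 2059 t; loss to ignition Σ batch·LOI = 58.69 t; yield = glass ÷ total batch = 97.15%.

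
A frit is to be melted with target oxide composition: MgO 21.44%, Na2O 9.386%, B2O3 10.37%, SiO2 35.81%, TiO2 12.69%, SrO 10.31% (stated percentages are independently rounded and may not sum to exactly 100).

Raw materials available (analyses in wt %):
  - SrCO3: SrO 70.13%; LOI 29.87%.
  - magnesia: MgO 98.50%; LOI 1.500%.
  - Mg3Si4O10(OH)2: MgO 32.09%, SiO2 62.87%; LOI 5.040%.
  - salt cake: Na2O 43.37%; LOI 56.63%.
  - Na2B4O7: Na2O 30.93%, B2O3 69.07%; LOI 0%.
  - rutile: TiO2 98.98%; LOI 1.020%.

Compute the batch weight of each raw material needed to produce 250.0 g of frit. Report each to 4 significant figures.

Intermediates are shown with 4-significant-figure rounding between the steps — the whole derivation keeps full float precision through the solve. Each reported number takes just one rounding; all derived quantities (ignition loss, the totals, six oxide percentages, glass mass, yield) are computed at exact precision from the batch weights per 250.0 g of glass as they appear in the problem or the answer.
Target oxide masses per 250.0 g frit:
  MgO: 21.44% × 250.0 = 53.60 g
  Na2O: 9.386% × 250.0 = 23.46 g
  B2O3: 10.37% × 250.0 = 25.92 g
  SiO2: 35.81% × 250.0 = 89.52 g
  TiO2: 12.69% × 250.0 = 31.72 g
  SrO: 10.31% × 250.0 = 25.78 g
Mass-balance tally per oxide using the reported weights, against the basis in use (target by target, the sums agree within answer rounding):
  MgO: 8.025·0.9850 + 142.4·0.3209 = 53.60 g (target 53.60 g)
  Na2O: 27.34·0.4337 + 37.53·0.3093 = 23.47 g (target 23.46 g)
  B2O3: 37.53·0.6907 = 25.92 g (target 25.92 g)
  SiO2: 142.4·0.6287 = 89.53 g (target 89.52 g)
  TiO2: 32.05·0.9898 = 31.72 g (target 31.72 g)
  SrO: 36.75·0.7013 = 25.77 g (target 25.78 g)
Glass mass check: total batch − LOI = 250.0 g (per-oxide target masses sum to 250.0 g; basis as stated: 250.0 g — any gap is answer rounding).
Batch grand total — Σ batch = 284.1 g; ignition loss, Σ(batch × LOI) = 34.08 g; as yield: glass ÷ batch → 88.00%.

Batch per 250.0 g frit:
  SrCO3: 36.75 g
  magnesia: 8.025 g
  Mg3Si4O10(OH)2: 142.4 g
  salt cake: 27.34 g
  Na2B4O7: 37.53 g
  rutile: 32.05 g
Total batch = 284.1 g; LOI loss = 34.08 g; yield = 88.00%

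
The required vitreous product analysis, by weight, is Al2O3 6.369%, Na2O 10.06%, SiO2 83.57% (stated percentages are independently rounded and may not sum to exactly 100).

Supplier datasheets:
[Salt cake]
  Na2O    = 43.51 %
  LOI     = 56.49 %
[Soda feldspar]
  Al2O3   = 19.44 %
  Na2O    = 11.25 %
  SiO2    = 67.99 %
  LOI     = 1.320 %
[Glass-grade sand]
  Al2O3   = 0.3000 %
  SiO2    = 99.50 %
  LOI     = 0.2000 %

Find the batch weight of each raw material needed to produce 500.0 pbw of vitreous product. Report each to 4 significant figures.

Batch per 500.0 pbw vitreous product:
  Salt cake: 74.49 pbw
  Soda feldspar: 159.0 pbw
  Glass-grade sand: 311.3 pbw
Total batch = 544.8 pbw; LOI loss = 44.80 pbw; yield = 91.78%

The working math runs at full precision through the solve. In-progress results are displayed, rounded to 4 significant figures, in the printout; every reported figure includes exactly one rounding. All derived quantities (the three compositions, ignition loss, the totals, the yield, net glass mass) are recomputed at full float precision from the weighed amounts at 500.0 pbw of glass, as written in either problem or answer.
Target masses of each oxide per 500.0 pbw vitreous product:
  Al2O3: 6.369% × 500.0 = 31.84 pbw
  Na2O: 10.06% × 500.0 = 50.30 pbw
  SiO2: 83.57% × 500.0 = 417.8 pbw
Mass-balance tally per oxide given the weights on record, relative to the basis at hand (summed amounts equal target values up to rounding of the answer):
  Al2O3: 159.0·0.1944 + 311.3·0.003000 = 31.84 pbw (target 31.84 pbw)
  Na2O: 74.49·0.4351 + 159.0·0.1125 = 50.30 pbw (target 50.30 pbw)
  SiO2: 159.0·0.6799 + 311.3·0.9950 = 417.8 pbw (target 417.8 pbw)
Glass mass check: batch Σ − ignition loss = 500.0 pbw (the targets, summed, come to 500.0 pbw; basis as stated: 500.0 pbw — any gap is answer rounding).
Adding the batch up: Σ batch = 544.8 pbw; LOI removed, Σ of batch·LOI: 44.80 pbw; yield: glass divided by total = 91.78%.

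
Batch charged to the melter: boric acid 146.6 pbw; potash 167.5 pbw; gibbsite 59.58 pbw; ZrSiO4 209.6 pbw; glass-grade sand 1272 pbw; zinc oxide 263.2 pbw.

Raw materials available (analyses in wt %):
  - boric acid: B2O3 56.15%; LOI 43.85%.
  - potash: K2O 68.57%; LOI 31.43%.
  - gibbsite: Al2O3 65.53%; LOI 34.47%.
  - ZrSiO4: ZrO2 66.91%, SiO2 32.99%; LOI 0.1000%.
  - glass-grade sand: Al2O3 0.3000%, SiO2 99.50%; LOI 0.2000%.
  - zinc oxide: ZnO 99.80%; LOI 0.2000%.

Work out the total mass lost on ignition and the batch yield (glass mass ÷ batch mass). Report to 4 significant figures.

The working math carries full float precision at all times. Working values are shown rounded to 4 significant digits in the printout; exactly one rounding goes into each reported number. The derived quantities, which include the six compositions, LOI, totals, net glass mass, the yield, are re-derived in exact precision, exactly as shown in either problem or answer, from the batch weights at 1978 pbw of glass.
Ignition loss by material:
  boric acid: 146.6 × 0.4385 = 64.28 pbw
  potash: 167.5 × 0.3143 = 52.65 pbw
  gibbsite: 59.58 × 0.3447 = 20.54 pbw
  ZrSiO4: 209.6 × 0.001000 = 0.2096 pbw
  glass-grade sand: 1272 × 0.002000 = 2.544 pbw
  zinc oxide: 263.2 × 0.002000 = 0.5264 pbw
Total LOI = 140.7 pbw
Glass = batch − LOI = 2118 − 140.7 = 1978 pbw

LOI loss = 140.7 pbw; glass = 1978 pbw; yield = 93.36%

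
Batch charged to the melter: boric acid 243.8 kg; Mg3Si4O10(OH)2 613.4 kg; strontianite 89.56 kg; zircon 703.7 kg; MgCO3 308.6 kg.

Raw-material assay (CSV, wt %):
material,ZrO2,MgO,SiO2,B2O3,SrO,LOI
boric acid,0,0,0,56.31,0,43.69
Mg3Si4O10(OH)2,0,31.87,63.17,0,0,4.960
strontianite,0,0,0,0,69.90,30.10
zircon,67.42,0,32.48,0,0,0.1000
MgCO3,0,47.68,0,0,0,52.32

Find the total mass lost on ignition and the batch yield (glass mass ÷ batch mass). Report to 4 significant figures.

Rounding to four significant figures extends to every intermediate as displayed; each numeric step runs at full float precision in all steps — a single rounding finalizes every reported result; derived quantities, including totals, the yield, net glass mass, five oxide percentages, LOI, are rebuilt from the batch weights for 1633 kg of glass at exact precision as set out in problem or answer.
Loss on ignition, line by line:
  boric acid: 243.8 × 0.4369 = 106.5 kg
  Mg3Si4O10(OH)2: 613.4 × 0.04960 = 30.42 kg
  strontianite: 89.56 × 0.3010 = 26.96 kg
  zircon: 703.7 × 0.001000 = 0.7037 kg
  MgCO3: 308.6 × 0.5232 = 161.5 kg
Total LOI = 326.1 kg
Glass = batch − LOI = 1959 − 326.1 = 1633 kg

LOI loss = 326.1 kg; glass = 1633 kg; yield = 83.36%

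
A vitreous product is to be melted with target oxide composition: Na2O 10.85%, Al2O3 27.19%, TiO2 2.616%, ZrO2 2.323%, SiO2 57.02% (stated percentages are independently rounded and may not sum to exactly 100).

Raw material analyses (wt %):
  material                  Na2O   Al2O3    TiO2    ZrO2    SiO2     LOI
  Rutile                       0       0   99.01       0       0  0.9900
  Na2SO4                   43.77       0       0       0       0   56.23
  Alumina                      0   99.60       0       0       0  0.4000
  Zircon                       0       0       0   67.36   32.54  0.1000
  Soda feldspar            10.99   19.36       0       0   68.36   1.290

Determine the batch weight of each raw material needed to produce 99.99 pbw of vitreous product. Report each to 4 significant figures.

Batch per 99.99 pbw vitreous product:
  Rutile: 2.642 pbw
  Na2SO4: 4.257 pbw
  Alumina: 11.40 pbw
  Zircon: 3.448 pbw
  Soda feldspar: 81.76 pbw
Total batch = 103.5 pbw; LOI loss = 3.524 pbw; yield = 96.60%

Each numeric step holds full precision through every step; intermediates appear (rounded to four significant figures) within the worked lines; every reported result sees exactly one rounding. The derived quantities are computed in full precision (totals, yield, five oxide percentages, glass mass, LOI) using the weight values on 99.99 pbw of glass, exactly as printed in problem or answer.
Per-oxide target masses for 99.99 pbw vitreous product:
  Na2O: 10.85% × 99.99 = 10.85 pbw
  Al2O3: 27.19% × 99.99 = 27.19 pbw
  TiO2: 2.616% × 99.99 = 2.616 pbw
  ZrO2: 2.323% × 99.99 = 2.323 pbw
  SiO2: 57.02% × 99.99 = 57.01 pbw
Oxide-by-oxide audit applying the batch weights above, at the basis given (sums match the target masses net of answer rounding effects):
  Na2O: 4.257·0.4377 + 81.76·0.1099 = 10.85 pbw (target 10.85 pbw)
  Al2O3: 11.40·0.9960 + 81.76·0.1936 = 27.18 pbw (target 27.19 pbw)
  TiO2: 2.642·0.9901 = 2.616 pbw (target 2.616 pbw)
  ZrO2: 3.448·0.6736 = 2.323 pbw (target 2.323 pbw)
  SiO2: 3.448·0.3254 + 81.76·0.6836 = 57.01 pbw (target 57.01 pbw)
Glass-mass bookkeeping: batch total minus LOI = 99.98 pbw (summing oxide targets gives 99.99 pbw; against the stated basis, 99.99 pbw — differing by rounding only).
Adding the batch up: Σ batch = 103.5 pbw; the LOI term Σ batch·LOI equals 3.524 pbw; glass ÷ batch gives a yield of 96.60%.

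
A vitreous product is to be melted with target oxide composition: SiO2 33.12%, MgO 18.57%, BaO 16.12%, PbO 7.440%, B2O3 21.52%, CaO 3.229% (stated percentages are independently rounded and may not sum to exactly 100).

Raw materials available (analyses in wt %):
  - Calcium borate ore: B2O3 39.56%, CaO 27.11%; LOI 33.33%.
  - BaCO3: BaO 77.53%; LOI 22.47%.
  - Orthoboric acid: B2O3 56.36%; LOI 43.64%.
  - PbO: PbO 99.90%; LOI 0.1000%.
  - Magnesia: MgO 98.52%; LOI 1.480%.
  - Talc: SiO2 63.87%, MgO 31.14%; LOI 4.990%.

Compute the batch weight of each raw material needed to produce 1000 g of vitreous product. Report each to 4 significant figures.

Mid-chain values are shown rounded to four significant digits when written out — each numeric step holds full precision in every operation; a single rounding yields each reported value; derived quantities, including totals, the six compositions, ignition loss, net glass mass, yield, are computed from the weighed amounts per 1000 g of glass at exact precision as set out in the question or the answer.
Oxide mass targets, per 1000 g vitreous product:
  SiO2: 33.12% × 1000 = 331.2 g
  MgO: 18.57% × 1000 = 185.7 g
  BaO: 16.12% × 1000 = 161.2 g
  PbO: 7.440% × 1000 = 74.40 g
  B2O3: 21.52% × 1000 = 215.2 g
  CaO: 3.229% × 1000 = 32.29 g
Per-oxide balance check given the weights on record, per the basis as stated (sum by sum, the targets are met inside rounding margins):
  SiO2: 518.6·0.6387 = 331.2 g (target 331.2 g)
  MgO: 24.59·0.9852 + 518.6·0.3114 = 185.7 g (target 185.7 g)
  BaO: 207.9·0.7753 = 161.2 g (target 161.2 g)
  PbO: 74.47·0.9990 = 74.40 g (target 74.40 g)
  B2O3: 119.1·0.3956 + 298.2·0.5636 = 215.2 g (target 215.2 g)
  CaO: 119.1·0.2711 = 32.29 g (target 32.29 g)
The glass-mass cross-check: Σ batch − LOI loss = 1000 g (targets for the oxides total 1000 g; with the basis standing at 1000 g — rounding explains the deltas).
Total batch = Σ batch = 1243 g; loss to ignition Σ batch·LOI = 242.9 g; the yield ratio, glass ÷ batch: 80.46%.

Batch per 1000 g vitreous product:
  Calcium borate ore: 119.1 g
  BaCO3: 207.9 g
  Orthoboric acid: 298.2 g
  PbO: 74.47 g
  Magnesia: 24.59 g
  Talc: 518.6 g
Total batch = 1243 g; LOI loss = 242.9 g; yield = 80.46%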